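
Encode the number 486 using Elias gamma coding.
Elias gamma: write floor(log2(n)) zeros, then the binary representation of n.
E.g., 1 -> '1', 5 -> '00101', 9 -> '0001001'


num_bits = floor(log2(486)) + 1 = 9
leading_zeros = num_bits - 1 = 8
binary(486) = 111100110

Elias gamma(486) = '00000000' + '111100110' = 00000000111100110 (17 bits)


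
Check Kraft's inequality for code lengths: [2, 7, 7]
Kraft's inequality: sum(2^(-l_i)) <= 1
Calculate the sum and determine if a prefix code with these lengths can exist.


Sum = 2^(-2) + 2^(-7) + 2^(-7)
    = 0.25 + 0.0078125 + 0.0078125
    = 34/128 = 0.265625
Since 0.265625 <= 1, Kraft's inequality IS satisfied.
A prefix code with these lengths CAN exist.

Kraft sum = 0.265625. Satisfied.


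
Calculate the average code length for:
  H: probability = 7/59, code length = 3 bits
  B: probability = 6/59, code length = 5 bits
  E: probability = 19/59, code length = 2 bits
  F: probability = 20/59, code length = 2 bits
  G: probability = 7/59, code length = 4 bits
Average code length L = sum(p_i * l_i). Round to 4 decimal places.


Weighted contributions p_i * l_i:
  H: (7/59) * 3 = 21/59
  B: (6/59) * 5 = 30/59
  E: (19/59) * 2 = 38/59
  F: (20/59) * 2 = 40/59
  G: (7/59) * 4 = 28/59
Sum = (21 + 30 + 38 + 40 + 28)/59 = 157/59

L = 157/59 = 2.6610 bits/symbol


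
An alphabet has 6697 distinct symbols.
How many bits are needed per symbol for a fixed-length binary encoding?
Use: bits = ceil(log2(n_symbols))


log2(6697) = 12.7093
Bracket: 2^12 = 4096 < 6697 <= 2^13 = 8192
So ceil(log2(6697)) = 13

bits = ceil(log2(6697)) = ceil(12.7093) = 13 bits


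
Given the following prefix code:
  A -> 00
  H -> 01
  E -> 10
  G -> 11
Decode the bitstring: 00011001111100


Decoding step by step:
Bits 00 -> A
Bits 01 -> H
Bits 10 -> E
Bits 01 -> H
Bits 11 -> G
Bits 11 -> G
Bits 00 -> A


Decoded message: AHEHGGA


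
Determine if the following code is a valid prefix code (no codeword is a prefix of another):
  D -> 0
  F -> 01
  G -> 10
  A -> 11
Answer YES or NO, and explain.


Checking each pair (does one codeword prefix another?):
  D='0' vs F='01': prefix -- VIOLATION

NO -- this is NOT a valid prefix code. D (0) is a prefix of F (01).


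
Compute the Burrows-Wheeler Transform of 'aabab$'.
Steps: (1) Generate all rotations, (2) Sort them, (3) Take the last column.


Rotations (sorted):
  0: $aabab -> last char: b
  1: aabab$ -> last char: $
  2: ab$aab -> last char: b
  3: abab$a -> last char: a
  4: b$aaba -> last char: a
  5: bab$aa -> last char: a


BWT = b$baaa


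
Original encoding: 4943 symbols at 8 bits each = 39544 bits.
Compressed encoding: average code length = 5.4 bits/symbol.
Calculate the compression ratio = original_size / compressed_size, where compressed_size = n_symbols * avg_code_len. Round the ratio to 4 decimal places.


original_size = n_symbols * orig_bits = 4943 * 8 = 39544 bits
compressed_size = n_symbols * avg_code_len = 4943 * 5.4 = 26692.2 bits
ratio = original_size / compressed_size = 39544 / 26692.2 = 1.4815

Compression ratio = 1.4815


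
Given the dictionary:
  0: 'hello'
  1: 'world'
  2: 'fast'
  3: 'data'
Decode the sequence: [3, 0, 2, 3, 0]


Look up each index in the dictionary:
  3 -> 'data'
  0 -> 'hello'
  2 -> 'fast'
  3 -> 'data'
  0 -> 'hello'

Decoded: "data hello fast data hello"


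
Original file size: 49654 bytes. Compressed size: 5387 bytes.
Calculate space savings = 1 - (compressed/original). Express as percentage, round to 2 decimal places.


ratio = compressed/original = 5387/49654 = 0.108491
savings = 1 - ratio = 1 - 0.108491 = 0.891509
as a percentage: 0.891509 * 100 = 89.15%

Space savings = 1 - 5387/49654 = 89.15%


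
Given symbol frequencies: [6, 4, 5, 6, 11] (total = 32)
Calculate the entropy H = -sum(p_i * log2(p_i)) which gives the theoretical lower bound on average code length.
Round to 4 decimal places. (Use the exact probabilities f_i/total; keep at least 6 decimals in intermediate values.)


Per-symbol terms -p_i * log2(p_i) with p_i = f_i/32:
  p = 6/32 = 0.187500: log2(p) = -2.415037, -p*log2(p) = 0.452820
  p = 4/32 = 0.125000: log2(p) = -3.000000, -p*log2(p) = 0.375000
  p = 5/32 = 0.156250: log2(p) = -2.678072, -p*log2(p) = 0.418449
  p = 6/32 = 0.187500: log2(p) = -2.415037, -p*log2(p) = 0.452820
  p = 11/32 = 0.343750: log2(p) = -1.540568, -p*log2(p) = 0.529570
H = 0.452820 + 0.375000 + 0.418449 + 0.452820 + 0.529570 = 2.228659

H = 2.2287 bits/symbol


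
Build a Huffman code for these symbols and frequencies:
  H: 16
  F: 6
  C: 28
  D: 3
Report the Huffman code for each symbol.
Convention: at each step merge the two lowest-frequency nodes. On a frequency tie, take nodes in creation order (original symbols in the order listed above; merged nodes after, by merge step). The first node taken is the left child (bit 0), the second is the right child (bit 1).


Huffman tree construction:
Step 1: Merge D(3) + F(6) = 9
Step 2: Merge (D+F)(9) + H(16) = 25
Step 3: Merge ((D+F)+H)(25) + C(28) = 53
Read each symbol's code off the tree from the root (left child = 0, right child = 1).

Codes:
  H: 01 (length 2)
  F: 001 (length 3)
  C: 1 (length 1)
  D: 000 (length 3)
Average code length: 87/53 = 1.6415 bits/symbol


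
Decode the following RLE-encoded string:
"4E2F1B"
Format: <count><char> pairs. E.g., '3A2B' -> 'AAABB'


Expanding each <count><char> pair:
  4E -> 'EEEE'
  2F -> 'FF'
  1B -> 'B'

Decoded = EEEEFFB


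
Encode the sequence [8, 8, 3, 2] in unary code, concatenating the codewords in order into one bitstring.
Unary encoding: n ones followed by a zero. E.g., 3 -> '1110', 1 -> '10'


Encode each number as n ones followed by a terminating 0:
  8 -> 111111110 (9 bits)
  8 -> 111111110 (9 bits)
  3 -> 1110 (4 bits)
  2 -> 110 (3 bits)
Total length = 9 + 9 + 4 + 3 = 25 bits.

Unary([8, 8, 3, 2]) = 1111111101111111101110110 (25 bits)


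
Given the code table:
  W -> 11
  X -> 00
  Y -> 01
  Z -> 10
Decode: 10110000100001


Decoding:
10 -> Z
11 -> W
00 -> X
00 -> X
10 -> Z
00 -> X
01 -> Y


Result: ZWXXZXY


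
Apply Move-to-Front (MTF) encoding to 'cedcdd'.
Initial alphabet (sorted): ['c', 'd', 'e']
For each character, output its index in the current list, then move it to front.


MTF encoding:
'c': index 0 in ['c', 'd', 'e'] -> ['c', 'd', 'e']
'e': index 2 in ['c', 'd', 'e'] -> ['e', 'c', 'd']
'd': index 2 in ['e', 'c', 'd'] -> ['d', 'e', 'c']
'c': index 2 in ['d', 'e', 'c'] -> ['c', 'd', 'e']
'd': index 1 in ['c', 'd', 'e'] -> ['d', 'c', 'e']
'd': index 0 in ['d', 'c', 'e'] -> ['d', 'c', 'e']


Output: [0, 2, 2, 2, 1, 0]


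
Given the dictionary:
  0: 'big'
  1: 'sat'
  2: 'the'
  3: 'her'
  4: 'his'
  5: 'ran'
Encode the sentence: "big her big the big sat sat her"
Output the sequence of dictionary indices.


Look up each word in the dictionary:
  'big' -> 0
  'her' -> 3
  'big' -> 0
  'the' -> 2
  'big' -> 0
  'sat' -> 1
  'sat' -> 1
  'her' -> 3

Encoded: [0, 3, 0, 2, 0, 1, 1, 3]


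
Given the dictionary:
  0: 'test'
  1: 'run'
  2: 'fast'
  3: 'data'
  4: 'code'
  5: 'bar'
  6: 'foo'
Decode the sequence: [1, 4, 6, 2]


Look up each index in the dictionary:
  1 -> 'run'
  4 -> 'code'
  6 -> 'foo'
  2 -> 'fast'

Decoded: "run code foo fast"


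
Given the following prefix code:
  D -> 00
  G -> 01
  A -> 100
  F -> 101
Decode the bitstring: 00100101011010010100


Decoding step by step:
Bits 00 -> D
Bits 100 -> A
Bits 101 -> F
Bits 01 -> G
Bits 101 -> F
Bits 00 -> D
Bits 101 -> F
Bits 00 -> D


Decoded message: DAFGFDFD


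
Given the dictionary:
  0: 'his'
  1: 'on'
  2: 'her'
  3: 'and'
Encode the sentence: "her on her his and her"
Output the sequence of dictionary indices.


Look up each word in the dictionary:
  'her' -> 2
  'on' -> 1
  'her' -> 2
  'his' -> 0
  'and' -> 3
  'her' -> 2

Encoded: [2, 1, 2, 0, 3, 2]


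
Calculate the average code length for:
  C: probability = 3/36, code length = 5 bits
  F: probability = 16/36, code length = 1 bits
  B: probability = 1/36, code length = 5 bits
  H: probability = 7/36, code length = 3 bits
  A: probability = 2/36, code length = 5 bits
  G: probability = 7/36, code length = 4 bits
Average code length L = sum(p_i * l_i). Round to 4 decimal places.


Weighted contributions p_i * l_i:
  C: (3/36) * 5 = 15/36
  F: (16/36) * 1 = 16/36
  B: (1/36) * 5 = 5/36
  H: (7/36) * 3 = 21/36
  A: (2/36) * 5 = 10/36
  G: (7/36) * 4 = 28/36
Sum = (15 + 16 + 5 + 21 + 10 + 28)/36 = 95/36

L = 95/36 = 2.6389 bits/symbol


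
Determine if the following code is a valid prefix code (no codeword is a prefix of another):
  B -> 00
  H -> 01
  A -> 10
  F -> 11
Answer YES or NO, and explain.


Checking each pair (does one codeword prefix another?):
  B='00' vs H='01': no prefix
  B='00' vs A='10': no prefix
  B='00' vs F='11': no prefix
  H='01' vs B='00': no prefix
  H='01' vs A='10': no prefix
  H='01' vs F='11': no prefix
  A='10' vs B='00': no prefix
  A='10' vs H='01': no prefix
  A='10' vs F='11': no prefix
  F='11' vs B='00': no prefix
  F='11' vs H='01': no prefix
  F='11' vs A='10': no prefix
No violation found over all pairs.

YES -- this is a valid prefix code. No codeword is a prefix of any other codeword.


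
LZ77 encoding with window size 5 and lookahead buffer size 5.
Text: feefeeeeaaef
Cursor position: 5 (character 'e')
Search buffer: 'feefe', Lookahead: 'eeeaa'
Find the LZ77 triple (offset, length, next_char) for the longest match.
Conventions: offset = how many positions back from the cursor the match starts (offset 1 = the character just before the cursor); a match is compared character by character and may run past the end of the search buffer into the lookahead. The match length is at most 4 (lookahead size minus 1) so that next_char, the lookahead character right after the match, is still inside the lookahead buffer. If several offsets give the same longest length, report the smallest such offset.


Try each offset into the search buffer:
  offset=1 (pos 4, char 'e'): match length 3
  offset=2 (pos 3, char 'f'): match length 0
  offset=3 (pos 2, char 'e'): match length 1
  offset=4 (pos 1, char 'e'): match length 2
  offset=5 (pos 0, char 'f'): match length 0
Longest match has length 3 at offset 1.
next_char = character at position 5 + 3 = 8 -> 'a'

Best match: offset=1, length=3 (matching 'eee' starting at position 4)
LZ77 triple: (1, 3, 'a')


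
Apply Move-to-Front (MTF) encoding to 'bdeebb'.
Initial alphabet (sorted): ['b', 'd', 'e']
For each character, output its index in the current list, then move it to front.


MTF encoding:
'b': index 0 in ['b', 'd', 'e'] -> ['b', 'd', 'e']
'd': index 1 in ['b', 'd', 'e'] -> ['d', 'b', 'e']
'e': index 2 in ['d', 'b', 'e'] -> ['e', 'd', 'b']
'e': index 0 in ['e', 'd', 'b'] -> ['e', 'd', 'b']
'b': index 2 in ['e', 'd', 'b'] -> ['b', 'e', 'd']
'b': index 0 in ['b', 'e', 'd'] -> ['b', 'e', 'd']


Output: [0, 1, 2, 0, 2, 0]


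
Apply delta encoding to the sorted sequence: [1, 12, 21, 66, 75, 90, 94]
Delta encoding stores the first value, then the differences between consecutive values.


First value: 1
Deltas:
  12 - 1 = 11
  21 - 12 = 9
  66 - 21 = 45
  75 - 66 = 9
  90 - 75 = 15
  94 - 90 = 4


Delta encoded: [1, 11, 9, 45, 9, 15, 4]


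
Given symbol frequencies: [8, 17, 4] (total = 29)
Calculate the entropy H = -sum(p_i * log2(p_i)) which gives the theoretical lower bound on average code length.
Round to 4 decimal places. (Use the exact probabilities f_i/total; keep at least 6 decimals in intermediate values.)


Per-symbol terms -p_i * log2(p_i) with p_i = f_i/29:
  p = 8/29 = 0.275862: log2(p) = -1.857981, -p*log2(p) = 0.512546
  p = 17/29 = 0.586207: log2(p) = -0.770518, -p*log2(p) = 0.451683
  p = 4/29 = 0.137931: log2(p) = -2.857981, -p*log2(p) = 0.394204
H = 0.512546 + 0.451683 + 0.394204 = 1.358433

H = 1.3584 bits/symbol


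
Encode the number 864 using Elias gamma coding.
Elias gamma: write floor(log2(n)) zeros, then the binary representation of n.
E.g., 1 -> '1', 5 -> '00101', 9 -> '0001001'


num_bits = floor(log2(864)) + 1 = 10
leading_zeros = num_bits - 1 = 9
binary(864) = 1101100000

Elias gamma(864) = '000000000' + '1101100000' = 0000000001101100000 (19 bits)


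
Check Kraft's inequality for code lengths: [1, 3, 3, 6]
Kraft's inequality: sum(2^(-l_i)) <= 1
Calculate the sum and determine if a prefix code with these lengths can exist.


Sum = 2^(-1) + 2^(-3) + 2^(-3) + 2^(-6)
    = 0.5 + 0.125 + 0.125 + 0.015625
    = 49/64 = 0.765625
Since 0.765625 <= 1, Kraft's inequality IS satisfied.
A prefix code with these lengths CAN exist.

Kraft sum = 0.765625. Satisfied.


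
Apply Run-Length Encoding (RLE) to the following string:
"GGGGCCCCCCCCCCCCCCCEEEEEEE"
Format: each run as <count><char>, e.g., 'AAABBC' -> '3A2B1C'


Scanning runs left to right:
  i=0: run of 'G' x 4 -> '4G'
  i=4: run of 'C' x 15 -> '15C'
  i=19: run of 'E' x 7 -> '7E'

RLE = 4G15C7E


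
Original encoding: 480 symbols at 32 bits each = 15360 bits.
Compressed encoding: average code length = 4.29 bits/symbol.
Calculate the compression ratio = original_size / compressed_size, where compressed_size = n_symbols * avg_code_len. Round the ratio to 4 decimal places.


original_size = n_symbols * orig_bits = 480 * 32 = 15360 bits
compressed_size = n_symbols * avg_code_len = 480 * 4.29 = 2059.2 bits
ratio = original_size / compressed_size = 15360 / 2059.2 = 7.4592

Compression ratio = 7.4592


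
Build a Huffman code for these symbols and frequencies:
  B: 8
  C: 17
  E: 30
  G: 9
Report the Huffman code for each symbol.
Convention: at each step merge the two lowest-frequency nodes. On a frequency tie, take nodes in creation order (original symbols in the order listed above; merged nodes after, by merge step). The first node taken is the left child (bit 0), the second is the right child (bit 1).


Huffman tree construction:
Step 1: Merge B(8) + G(9) = 17
Step 2: Merge C(17) + (B+G)(17) = 34
Step 3: Merge E(30) + (C+(B+G))(34) = 64
Read each symbol's code off the tree from the root (left child = 0, right child = 1).

Codes:
  B: 110 (length 3)
  C: 10 (length 2)
  E: 0 (length 1)
  G: 111 (length 3)
Average code length: 115/64 = 1.7969 bits/symbol


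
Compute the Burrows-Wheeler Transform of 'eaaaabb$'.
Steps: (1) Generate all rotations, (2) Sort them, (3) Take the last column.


Rotations (sorted):
  0: $eaaaabb -> last char: b
  1: aaaabb$e -> last char: e
  2: aaabb$ea -> last char: a
  3: aabb$eaa -> last char: a
  4: abb$eaaa -> last char: a
  5: b$eaaaab -> last char: b
  6: bb$eaaaa -> last char: a
  7: eaaaabb$ -> last char: $


BWT = beaaaba$


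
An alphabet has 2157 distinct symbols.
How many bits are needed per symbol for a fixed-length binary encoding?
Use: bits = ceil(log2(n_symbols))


log2(2157) = 11.0748
Bracket: 2^11 = 2048 < 2157 <= 2^12 = 4096
So ceil(log2(2157)) = 12

bits = ceil(log2(2157)) = ceil(11.0748) = 12 bits


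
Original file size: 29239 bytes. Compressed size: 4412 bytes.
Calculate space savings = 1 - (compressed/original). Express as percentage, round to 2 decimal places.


ratio = compressed/original = 4412/29239 = 0.150894
savings = 1 - ratio = 1 - 0.150894 = 0.849106
as a percentage: 0.849106 * 100 = 84.91%

Space savings = 1 - 4412/29239 = 84.91%


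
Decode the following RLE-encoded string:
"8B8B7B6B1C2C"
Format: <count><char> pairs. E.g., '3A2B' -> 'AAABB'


Expanding each <count><char> pair:
  8B -> 'BBBBBBBB'
  8B -> 'BBBBBBBB'
  7B -> 'BBBBBBB'
  6B -> 'BBBBBB'
  1C -> 'C'
  2C -> 'CC'

Decoded = BBBBBBBBBBBBBBBBBBBBBBBBBBBBBCCC


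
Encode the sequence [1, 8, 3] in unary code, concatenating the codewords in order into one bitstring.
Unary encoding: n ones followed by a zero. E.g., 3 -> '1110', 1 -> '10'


Encode each number as n ones followed by a terminating 0:
  1 -> 10 (2 bits)
  8 -> 111111110 (9 bits)
  3 -> 1110 (4 bits)
Total length = 2 + 9 + 4 = 15 bits.

Unary([1, 8, 3]) = 101111111101110 (15 bits)


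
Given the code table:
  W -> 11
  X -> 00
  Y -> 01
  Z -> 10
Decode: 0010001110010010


Decoding:
00 -> X
10 -> Z
00 -> X
11 -> W
10 -> Z
01 -> Y
00 -> X
10 -> Z


Result: XZXWZYXZ


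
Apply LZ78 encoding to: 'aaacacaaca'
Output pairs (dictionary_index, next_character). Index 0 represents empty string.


LZ78 encoding steps:
Dictionary: {0: ''}
Step 1: w='' (idx 0), next='a' -> output (0, 'a'), add 'a' as idx 1
Step 2: w='a' (idx 1), next='a' -> output (1, 'a'), add 'aa' as idx 2
Step 3: w='' (idx 0), next='c' -> output (0, 'c'), add 'c' as idx 3
Step 4: w='a' (idx 1), next='c' -> output (1, 'c'), add 'ac' as idx 4
Step 5: w='aa' (idx 2), next='c' -> output (2, 'c'), add 'aac' as idx 5
Step 6: w='a' (idx 1), end of input -> output (1, '')


Encoded: [(0, 'a'), (1, 'a'), (0, 'c'), (1, 'c'), (2, 'c'), (1, '')]


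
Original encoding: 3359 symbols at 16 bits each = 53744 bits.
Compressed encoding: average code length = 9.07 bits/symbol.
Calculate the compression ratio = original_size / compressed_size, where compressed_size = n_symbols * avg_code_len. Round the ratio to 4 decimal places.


original_size = n_symbols * orig_bits = 3359 * 16 = 53744 bits
compressed_size = n_symbols * avg_code_len = 3359 * 9.07 = 30466.13 bits
ratio = original_size / compressed_size = 53744 / 30466.13 = 1.7641

Compression ratio = 1.7641


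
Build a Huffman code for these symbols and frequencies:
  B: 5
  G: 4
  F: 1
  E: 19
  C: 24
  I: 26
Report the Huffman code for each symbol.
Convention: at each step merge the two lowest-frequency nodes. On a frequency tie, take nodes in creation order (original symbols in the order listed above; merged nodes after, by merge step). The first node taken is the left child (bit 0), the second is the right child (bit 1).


Huffman tree construction:
Step 1: Merge F(1) + G(4) = 5
Step 2: Merge B(5) + (F+G)(5) = 10
Step 3: Merge (B+(F+G))(10) + E(19) = 29
Step 4: Merge C(24) + I(26) = 50
Step 5: Merge ((B+(F+G))+E)(29) + (C+I)(50) = 79
Read each symbol's code off the tree from the root (left child = 0, right child = 1).

Codes:
  B: 000 (length 3)
  G: 0011 (length 4)
  F: 0010 (length 4)
  E: 01 (length 2)
  C: 10 (length 2)
  I: 11 (length 2)
Average code length: 173/79 = 2.1899 bits/symbol


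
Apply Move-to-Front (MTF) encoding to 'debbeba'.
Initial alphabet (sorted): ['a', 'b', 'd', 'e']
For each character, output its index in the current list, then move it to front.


MTF encoding:
'd': index 2 in ['a', 'b', 'd', 'e'] -> ['d', 'a', 'b', 'e']
'e': index 3 in ['d', 'a', 'b', 'e'] -> ['e', 'd', 'a', 'b']
'b': index 3 in ['e', 'd', 'a', 'b'] -> ['b', 'e', 'd', 'a']
'b': index 0 in ['b', 'e', 'd', 'a'] -> ['b', 'e', 'd', 'a']
'e': index 1 in ['b', 'e', 'd', 'a'] -> ['e', 'b', 'd', 'a']
'b': index 1 in ['e', 'b', 'd', 'a'] -> ['b', 'e', 'd', 'a']
'a': index 3 in ['b', 'e', 'd', 'a'] -> ['a', 'b', 'e', 'd']


Output: [2, 3, 3, 0, 1, 1, 3]


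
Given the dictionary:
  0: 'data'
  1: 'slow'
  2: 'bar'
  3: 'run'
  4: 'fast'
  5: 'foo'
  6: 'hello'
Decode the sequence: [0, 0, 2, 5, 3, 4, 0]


Look up each index in the dictionary:
  0 -> 'data'
  0 -> 'data'
  2 -> 'bar'
  5 -> 'foo'
  3 -> 'run'
  4 -> 'fast'
  0 -> 'data'

Decoded: "data data bar foo run fast data"


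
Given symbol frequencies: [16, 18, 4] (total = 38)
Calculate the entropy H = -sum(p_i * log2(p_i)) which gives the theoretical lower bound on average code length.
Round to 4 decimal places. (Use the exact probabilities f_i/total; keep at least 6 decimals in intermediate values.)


Per-symbol terms -p_i * log2(p_i) with p_i = f_i/38:
  p = 16/38 = 0.421053: log2(p) = -1.247928, -p*log2(p) = 0.525443
  p = 18/38 = 0.473684: log2(p) = -1.078003, -p*log2(p) = 0.510633
  p = 4/38 = 0.105263: log2(p) = -3.247928, -p*log2(p) = 0.341887
H = 0.525443 + 0.510633 + 0.341887 = 1.377963

H = 1.378 bits/symbol


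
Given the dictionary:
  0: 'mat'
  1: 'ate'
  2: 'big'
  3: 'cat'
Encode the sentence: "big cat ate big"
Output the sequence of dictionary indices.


Look up each word in the dictionary:
  'big' -> 2
  'cat' -> 3
  'ate' -> 1
  'big' -> 2

Encoded: [2, 3, 1, 2]


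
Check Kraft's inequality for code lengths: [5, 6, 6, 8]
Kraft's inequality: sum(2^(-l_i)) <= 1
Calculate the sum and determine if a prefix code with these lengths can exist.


Sum = 2^(-5) + 2^(-6) + 2^(-6) + 2^(-8)
    = 0.03125 + 0.015625 + 0.015625 + 0.00390625
    = 17/256 = 0.06640625
Since 0.06640625 <= 1, Kraft's inequality IS satisfied.
A prefix code with these lengths CAN exist.

Kraft sum = 0.06640625. Satisfied.


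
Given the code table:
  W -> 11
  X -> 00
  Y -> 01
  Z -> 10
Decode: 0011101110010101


Decoding:
00 -> X
11 -> W
10 -> Z
11 -> W
10 -> Z
01 -> Y
01 -> Y
01 -> Y


Result: XWZWZYYY


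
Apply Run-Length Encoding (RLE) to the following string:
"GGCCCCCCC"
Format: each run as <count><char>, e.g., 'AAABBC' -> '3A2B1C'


Scanning runs left to right:
  i=0: run of 'G' x 2 -> '2G'
  i=2: run of 'C' x 7 -> '7C'

RLE = 2G7C


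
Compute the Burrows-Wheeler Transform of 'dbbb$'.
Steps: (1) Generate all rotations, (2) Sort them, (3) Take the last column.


Rotations (sorted):
  0: $dbbb -> last char: b
  1: b$dbb -> last char: b
  2: bb$db -> last char: b
  3: bbb$d -> last char: d
  4: dbbb$ -> last char: $


BWT = bbbd$


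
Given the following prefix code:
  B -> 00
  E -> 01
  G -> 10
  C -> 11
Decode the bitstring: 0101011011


Decoding step by step:
Bits 01 -> E
Bits 01 -> E
Bits 01 -> E
Bits 10 -> G
Bits 11 -> C


Decoded message: EEEGC


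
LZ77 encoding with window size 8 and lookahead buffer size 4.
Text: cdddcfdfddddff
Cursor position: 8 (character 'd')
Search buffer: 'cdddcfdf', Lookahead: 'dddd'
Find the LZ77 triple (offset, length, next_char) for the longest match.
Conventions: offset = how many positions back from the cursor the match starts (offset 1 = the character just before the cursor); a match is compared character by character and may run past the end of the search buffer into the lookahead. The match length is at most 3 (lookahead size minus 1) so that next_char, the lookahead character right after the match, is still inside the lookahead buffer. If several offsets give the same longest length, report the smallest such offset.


Try each offset into the search buffer:
  offset=1 (pos 7, char 'f'): match length 0
  offset=2 (pos 6, char 'd'): match length 1
  offset=3 (pos 5, char 'f'): match length 0
  offset=4 (pos 4, char 'c'): match length 0
  offset=5 (pos 3, char 'd'): match length 1
  offset=6 (pos 2, char 'd'): match length 2
  offset=7 (pos 1, char 'd'): match length 3
  offset=8 (pos 0, char 'c'): match length 0
Longest match has length 3 at offset 7.
next_char = character at position 8 + 3 = 11 -> 'd'

Best match: offset=7, length=3 (matching 'ddd' starting at position 1)
LZ77 triple: (7, 3, 'd')


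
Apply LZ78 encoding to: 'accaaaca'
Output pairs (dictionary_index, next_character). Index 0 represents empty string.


LZ78 encoding steps:
Dictionary: {0: ''}
Step 1: w='' (idx 0), next='a' -> output (0, 'a'), add 'a' as idx 1
Step 2: w='' (idx 0), next='c' -> output (0, 'c'), add 'c' as idx 2
Step 3: w='c' (idx 2), next='a' -> output (2, 'a'), add 'ca' as idx 3
Step 4: w='a' (idx 1), next='a' -> output (1, 'a'), add 'aa' as idx 4
Step 5: w='ca' (idx 3), end of input -> output (3, '')


Encoded: [(0, 'a'), (0, 'c'), (2, 'a'), (1, 'a'), (3, '')]


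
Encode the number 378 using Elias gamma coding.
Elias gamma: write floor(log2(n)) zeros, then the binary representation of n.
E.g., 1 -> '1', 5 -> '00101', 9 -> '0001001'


num_bits = floor(log2(378)) + 1 = 9
leading_zeros = num_bits - 1 = 8
binary(378) = 101111010

Elias gamma(378) = '00000000' + '101111010' = 00000000101111010 (17 bits)


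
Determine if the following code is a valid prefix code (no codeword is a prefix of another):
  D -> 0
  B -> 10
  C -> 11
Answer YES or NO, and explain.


Checking each pair (does one codeword prefix another?):
  D='0' vs B='10': no prefix
  D='0' vs C='11': no prefix
  B='10' vs D='0': no prefix
  B='10' vs C='11': no prefix
  C='11' vs D='0': no prefix
  C='11' vs B='10': no prefix
No violation found over all pairs.

YES -- this is a valid prefix code. No codeword is a prefix of any other codeword.


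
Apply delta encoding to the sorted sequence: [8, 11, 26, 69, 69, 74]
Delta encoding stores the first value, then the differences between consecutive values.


First value: 8
Deltas:
  11 - 8 = 3
  26 - 11 = 15
  69 - 26 = 43
  69 - 69 = 0
  74 - 69 = 5


Delta encoded: [8, 3, 15, 43, 0, 5]


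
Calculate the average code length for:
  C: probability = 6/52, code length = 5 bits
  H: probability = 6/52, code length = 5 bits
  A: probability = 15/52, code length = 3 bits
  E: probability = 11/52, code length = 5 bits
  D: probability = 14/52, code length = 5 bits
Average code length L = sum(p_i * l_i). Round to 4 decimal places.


Weighted contributions p_i * l_i:
  C: (6/52) * 5 = 30/52
  H: (6/52) * 5 = 30/52
  A: (15/52) * 3 = 45/52
  E: (11/52) * 5 = 55/52
  D: (14/52) * 5 = 70/52
Sum = (30 + 30 + 45 + 55 + 70)/52 = 230/52

L = 230/52 = 4.4231 bits/symbol


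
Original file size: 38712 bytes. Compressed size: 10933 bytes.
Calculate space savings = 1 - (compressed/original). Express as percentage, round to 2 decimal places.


ratio = compressed/original = 10933/38712 = 0.282419
savings = 1 - ratio = 1 - 0.282419 = 0.717581
as a percentage: 0.717581 * 100 = 71.76%

Space savings = 1 - 10933/38712 = 71.76%


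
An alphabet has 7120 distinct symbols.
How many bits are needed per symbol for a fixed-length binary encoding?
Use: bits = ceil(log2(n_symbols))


log2(7120) = 12.7977
Bracket: 2^12 = 4096 < 7120 <= 2^13 = 8192
So ceil(log2(7120)) = 13

bits = ceil(log2(7120)) = ceil(12.7977) = 13 bits


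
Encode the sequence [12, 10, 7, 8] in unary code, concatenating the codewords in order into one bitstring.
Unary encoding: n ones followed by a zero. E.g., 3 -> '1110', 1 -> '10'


Encode each number as n ones followed by a terminating 0:
  12 -> 1111111111110 (13 bits)
  10 -> 11111111110 (11 bits)
  7 -> 11111110 (8 bits)
  8 -> 111111110 (9 bits)
Total length = 13 + 11 + 8 + 9 = 41 bits.

Unary([12, 10, 7, 8]) = 11111111111101111111111011111110111111110 (41 bits)


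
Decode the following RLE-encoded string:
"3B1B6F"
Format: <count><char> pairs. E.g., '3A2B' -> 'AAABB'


Expanding each <count><char> pair:
  3B -> 'BBB'
  1B -> 'B'
  6F -> 'FFFFFF'

Decoded = BBBBFFFFFF


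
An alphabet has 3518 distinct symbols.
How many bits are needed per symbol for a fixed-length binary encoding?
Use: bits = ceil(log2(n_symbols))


log2(3518) = 11.7805
Bracket: 2^11 = 2048 < 3518 <= 2^12 = 4096
So ceil(log2(3518)) = 12

bits = ceil(log2(3518)) = ceil(11.7805) = 12 bits


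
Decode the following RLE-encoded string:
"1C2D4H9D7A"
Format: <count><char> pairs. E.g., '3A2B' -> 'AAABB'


Expanding each <count><char> pair:
  1C -> 'C'
  2D -> 'DD'
  4H -> 'HHHH'
  9D -> 'DDDDDDDDD'
  7A -> 'AAAAAAA'

Decoded = CDDHHHHDDDDDDDDDAAAAAAA


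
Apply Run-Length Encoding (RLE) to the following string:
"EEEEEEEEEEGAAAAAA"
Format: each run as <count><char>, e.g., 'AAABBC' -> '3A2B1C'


Scanning runs left to right:
  i=0: run of 'E' x 10 -> '10E'
  i=10: run of 'G' x 1 -> '1G'
  i=11: run of 'A' x 6 -> '6A'

RLE = 10E1G6A


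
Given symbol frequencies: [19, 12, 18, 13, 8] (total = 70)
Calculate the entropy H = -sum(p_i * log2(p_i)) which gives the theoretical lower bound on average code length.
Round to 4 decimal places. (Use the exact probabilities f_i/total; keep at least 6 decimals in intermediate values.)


Per-symbol terms -p_i * log2(p_i) with p_i = f_i/70:
  p = 19/70 = 0.271429: log2(p) = -1.881356, -p*log2(p) = 0.510654
  p = 12/70 = 0.171429: log2(p) = -2.544321, -p*log2(p) = 0.436169
  p = 18/70 = 0.257143: log2(p) = -1.959358, -p*log2(p) = 0.503835
  p = 13/70 = 0.185714: log2(p) = -2.428843, -p*log2(p) = 0.451071
  p = 8/70 = 0.114286: log2(p) = -3.129283, -p*log2(p) = 0.357632
H = 0.510654 + 0.436169 + 0.503835 + 0.451071 + 0.357632 = 2.259361

H = 2.2594 bits/symbol


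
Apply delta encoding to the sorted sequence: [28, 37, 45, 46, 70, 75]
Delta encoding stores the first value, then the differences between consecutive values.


First value: 28
Deltas:
  37 - 28 = 9
  45 - 37 = 8
  46 - 45 = 1
  70 - 46 = 24
  75 - 70 = 5


Delta encoded: [28, 9, 8, 1, 24, 5]


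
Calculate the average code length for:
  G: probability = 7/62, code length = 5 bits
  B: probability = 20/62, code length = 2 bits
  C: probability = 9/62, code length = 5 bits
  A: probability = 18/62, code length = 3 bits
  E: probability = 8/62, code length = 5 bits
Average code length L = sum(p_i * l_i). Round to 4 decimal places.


Weighted contributions p_i * l_i:
  G: (7/62) * 5 = 35/62
  B: (20/62) * 2 = 40/62
  C: (9/62) * 5 = 45/62
  A: (18/62) * 3 = 54/62
  E: (8/62) * 5 = 40/62
Sum = (35 + 40 + 45 + 54 + 40)/62 = 214/62

L = 214/62 = 3.4516 bits/symbol


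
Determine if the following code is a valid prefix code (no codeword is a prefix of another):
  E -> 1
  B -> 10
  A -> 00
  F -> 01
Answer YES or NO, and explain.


Checking each pair (does one codeword prefix another?):
  E='1' vs B='10': prefix -- VIOLATION

NO -- this is NOT a valid prefix code. E (1) is a prefix of B (10).


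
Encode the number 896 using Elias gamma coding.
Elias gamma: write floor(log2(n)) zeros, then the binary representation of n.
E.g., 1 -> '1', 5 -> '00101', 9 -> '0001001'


num_bits = floor(log2(896)) + 1 = 10
leading_zeros = num_bits - 1 = 9
binary(896) = 1110000000

Elias gamma(896) = '000000000' + '1110000000' = 0000000001110000000 (19 bits)


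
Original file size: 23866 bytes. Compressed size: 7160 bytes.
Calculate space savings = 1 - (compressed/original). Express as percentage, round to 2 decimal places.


ratio = compressed/original = 7160/23866 = 0.300008
savings = 1 - ratio = 1 - 0.300008 = 0.699992
as a percentage: 0.699992 * 100 = 70.0%

Space savings = 1 - 7160/23866 = 70.0%


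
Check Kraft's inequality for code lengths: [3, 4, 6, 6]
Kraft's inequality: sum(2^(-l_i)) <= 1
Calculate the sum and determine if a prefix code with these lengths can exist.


Sum = 2^(-3) + 2^(-4) + 2^(-6) + 2^(-6)
    = 0.125 + 0.0625 + 0.015625 + 0.015625
    = 14/64 = 0.21875
Since 0.21875 <= 1, Kraft's inequality IS satisfied.
A prefix code with these lengths CAN exist.

Kraft sum = 0.21875. Satisfied.


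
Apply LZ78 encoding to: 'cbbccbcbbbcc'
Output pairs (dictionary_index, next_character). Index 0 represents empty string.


LZ78 encoding steps:
Dictionary: {0: ''}
Step 1: w='' (idx 0), next='c' -> output (0, 'c'), add 'c' as idx 1
Step 2: w='' (idx 0), next='b' -> output (0, 'b'), add 'b' as idx 2
Step 3: w='b' (idx 2), next='c' -> output (2, 'c'), add 'bc' as idx 3
Step 4: w='c' (idx 1), next='b' -> output (1, 'b'), add 'cb' as idx 4
Step 5: w='cb' (idx 4), next='b' -> output (4, 'b'), add 'cbb' as idx 5
Step 6: w='bc' (idx 3), next='c' -> output (3, 'c'), add 'bcc' as idx 6


Encoded: [(0, 'c'), (0, 'b'), (2, 'c'), (1, 'b'), (4, 'b'), (3, 'c')]


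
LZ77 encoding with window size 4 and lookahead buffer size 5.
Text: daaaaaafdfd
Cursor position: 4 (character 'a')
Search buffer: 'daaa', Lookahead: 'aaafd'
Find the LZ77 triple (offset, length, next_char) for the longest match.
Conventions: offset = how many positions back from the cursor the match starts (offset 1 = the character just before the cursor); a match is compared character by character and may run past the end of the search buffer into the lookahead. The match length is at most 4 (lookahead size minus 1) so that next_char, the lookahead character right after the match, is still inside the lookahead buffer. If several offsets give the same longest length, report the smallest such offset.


Try each offset into the search buffer:
  offset=1 (pos 3, char 'a'): match length 3
  offset=2 (pos 2, char 'a'): match length 3
  offset=3 (pos 1, char 'a'): match length 3
  offset=4 (pos 0, char 'd'): match length 0
Longest match has length 3, found at offsets 1, 2, 3; take the smallest, offset 1.
next_char = character at position 4 + 3 = 7 -> 'f'

Best match: offset=1, length=3 (matching 'aaa' starting at position 3)
LZ77 triple: (1, 3, 'f')


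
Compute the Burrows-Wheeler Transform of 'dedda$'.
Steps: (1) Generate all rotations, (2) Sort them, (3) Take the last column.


Rotations (sorted):
  0: $dedda -> last char: a
  1: a$dedd -> last char: d
  2: da$ded -> last char: d
  3: dda$de -> last char: e
  4: dedda$ -> last char: $
  5: edda$d -> last char: d


BWT = adde$d


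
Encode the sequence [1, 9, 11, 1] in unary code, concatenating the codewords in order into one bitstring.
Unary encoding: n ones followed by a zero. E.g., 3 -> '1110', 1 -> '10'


Encode each number as n ones followed by a terminating 0:
  1 -> 10 (2 bits)
  9 -> 1111111110 (10 bits)
  11 -> 111111111110 (12 bits)
  1 -> 10 (2 bits)
Total length = 2 + 10 + 12 + 2 = 26 bits.

Unary([1, 9, 11, 1]) = 10111111111011111111111010 (26 bits)


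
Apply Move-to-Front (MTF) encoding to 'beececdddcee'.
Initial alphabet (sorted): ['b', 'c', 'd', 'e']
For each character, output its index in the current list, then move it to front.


MTF encoding:
'b': index 0 in ['b', 'c', 'd', 'e'] -> ['b', 'c', 'd', 'e']
'e': index 3 in ['b', 'c', 'd', 'e'] -> ['e', 'b', 'c', 'd']
'e': index 0 in ['e', 'b', 'c', 'd'] -> ['e', 'b', 'c', 'd']
'c': index 2 in ['e', 'b', 'c', 'd'] -> ['c', 'e', 'b', 'd']
'e': index 1 in ['c', 'e', 'b', 'd'] -> ['e', 'c', 'b', 'd']
'c': index 1 in ['e', 'c', 'b', 'd'] -> ['c', 'e', 'b', 'd']
'd': index 3 in ['c', 'e', 'b', 'd'] -> ['d', 'c', 'e', 'b']
'd': index 0 in ['d', 'c', 'e', 'b'] -> ['d', 'c', 'e', 'b']
'd': index 0 in ['d', 'c', 'e', 'b'] -> ['d', 'c', 'e', 'b']
'c': index 1 in ['d', 'c', 'e', 'b'] -> ['c', 'd', 'e', 'b']
'e': index 2 in ['c', 'd', 'e', 'b'] -> ['e', 'c', 'd', 'b']
'e': index 0 in ['e', 'c', 'd', 'b'] -> ['e', 'c', 'd', 'b']


Output: [0, 3, 0, 2, 1, 1, 3, 0, 0, 1, 2, 0]


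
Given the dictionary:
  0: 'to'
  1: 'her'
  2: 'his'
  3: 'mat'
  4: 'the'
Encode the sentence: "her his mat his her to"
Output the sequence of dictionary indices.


Look up each word in the dictionary:
  'her' -> 1
  'his' -> 2
  'mat' -> 3
  'his' -> 2
  'her' -> 1
  'to' -> 0

Encoded: [1, 2, 3, 2, 1, 0]


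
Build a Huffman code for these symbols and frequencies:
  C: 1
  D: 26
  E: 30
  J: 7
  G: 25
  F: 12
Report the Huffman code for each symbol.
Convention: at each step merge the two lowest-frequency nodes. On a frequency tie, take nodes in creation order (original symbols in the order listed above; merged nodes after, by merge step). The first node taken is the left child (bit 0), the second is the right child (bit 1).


Huffman tree construction:
Step 1: Merge C(1) + J(7) = 8
Step 2: Merge (C+J)(8) + F(12) = 20
Step 3: Merge ((C+J)+F)(20) + G(25) = 45
Step 4: Merge D(26) + E(30) = 56
Step 5: Merge (((C+J)+F)+G)(45) + (D+E)(56) = 101
Read each symbol's code off the tree from the root (left child = 0, right child = 1).

Codes:
  C: 0000 (length 4)
  D: 10 (length 2)
  E: 11 (length 2)
  J: 0001 (length 4)
  G: 01 (length 2)
  F: 001 (length 3)
Average code length: 230/101 = 2.2772 bits/symbol


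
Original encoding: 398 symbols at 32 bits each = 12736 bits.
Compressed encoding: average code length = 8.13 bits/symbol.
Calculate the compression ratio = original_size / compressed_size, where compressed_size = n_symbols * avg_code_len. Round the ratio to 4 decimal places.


original_size = n_symbols * orig_bits = 398 * 32 = 12736 bits
compressed_size = n_symbols * avg_code_len = 398 * 8.13 = 3235.74 bits
ratio = original_size / compressed_size = 12736 / 3235.74 = 3.936

Compression ratio = 3.936


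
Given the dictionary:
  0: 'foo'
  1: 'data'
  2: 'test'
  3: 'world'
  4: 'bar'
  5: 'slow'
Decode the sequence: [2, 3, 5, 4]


Look up each index in the dictionary:
  2 -> 'test'
  3 -> 'world'
  5 -> 'slow'
  4 -> 'bar'

Decoded: "test world slow bar"


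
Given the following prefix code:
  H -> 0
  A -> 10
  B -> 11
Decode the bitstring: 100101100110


Decoding step by step:
Bits 10 -> A
Bits 0 -> H
Bits 10 -> A
Bits 11 -> B
Bits 0 -> H
Bits 0 -> H
Bits 11 -> B
Bits 0 -> H


Decoded message: AHABHHBH


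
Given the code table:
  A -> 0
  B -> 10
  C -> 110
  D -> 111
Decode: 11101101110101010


Decoding:
111 -> D
0 -> A
110 -> C
111 -> D
0 -> A
10 -> B
10 -> B
10 -> B


Result: DACDABBB


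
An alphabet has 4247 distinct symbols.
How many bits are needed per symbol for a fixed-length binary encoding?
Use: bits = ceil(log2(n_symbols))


log2(4247) = 12.0522
Bracket: 2^12 = 4096 < 4247 <= 2^13 = 8192
So ceil(log2(4247)) = 13

bits = ceil(log2(4247)) = ceil(12.0522) = 13 bits


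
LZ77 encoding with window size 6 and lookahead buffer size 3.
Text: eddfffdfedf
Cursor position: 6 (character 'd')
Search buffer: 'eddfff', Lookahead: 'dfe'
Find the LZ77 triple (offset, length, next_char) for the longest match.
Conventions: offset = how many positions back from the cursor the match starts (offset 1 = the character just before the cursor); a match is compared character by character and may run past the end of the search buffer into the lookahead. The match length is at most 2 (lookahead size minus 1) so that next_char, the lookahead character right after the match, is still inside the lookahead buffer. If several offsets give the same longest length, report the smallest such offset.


Try each offset into the search buffer:
  offset=1 (pos 5, char 'f'): match length 0
  offset=2 (pos 4, char 'f'): match length 0
  offset=3 (pos 3, char 'f'): match length 0
  offset=4 (pos 2, char 'd'): match length 2
  offset=5 (pos 1, char 'd'): match length 1
  offset=6 (pos 0, char 'e'): match length 0
Longest match has length 2 at offset 4.
next_char = character at position 6 + 2 = 8 -> 'e'

Best match: offset=4, length=2 (matching 'df' starting at position 2)
LZ77 triple: (4, 2, 'e')


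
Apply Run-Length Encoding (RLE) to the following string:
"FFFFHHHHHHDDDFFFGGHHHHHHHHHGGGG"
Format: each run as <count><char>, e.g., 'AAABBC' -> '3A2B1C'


Scanning runs left to right:
  i=0: run of 'F' x 4 -> '4F'
  i=4: run of 'H' x 6 -> '6H'
  i=10: run of 'D' x 3 -> '3D'
  i=13: run of 'F' x 3 -> '3F'
  i=16: run of 'G' x 2 -> '2G'
  i=18: run of 'H' x 9 -> '9H'
  i=27: run of 'G' x 4 -> '4G'

RLE = 4F6H3D3F2G9H4G


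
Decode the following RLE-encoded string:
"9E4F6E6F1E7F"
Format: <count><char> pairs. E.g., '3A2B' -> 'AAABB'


Expanding each <count><char> pair:
  9E -> 'EEEEEEEEE'
  4F -> 'FFFF'
  6E -> 'EEEEEE'
  6F -> 'FFFFFF'
  1E -> 'E'
  7F -> 'FFFFFFF'

Decoded = EEEEEEEEEFFFFEEEEEEFFFFFFEFFFFFFF


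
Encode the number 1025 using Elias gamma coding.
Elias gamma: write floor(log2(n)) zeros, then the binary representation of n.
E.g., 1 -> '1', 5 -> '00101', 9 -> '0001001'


num_bits = floor(log2(1025)) + 1 = 11
leading_zeros = num_bits - 1 = 10
binary(1025) = 10000000001

Elias gamma(1025) = '0000000000' + '10000000001' = 000000000010000000001 (21 bits)


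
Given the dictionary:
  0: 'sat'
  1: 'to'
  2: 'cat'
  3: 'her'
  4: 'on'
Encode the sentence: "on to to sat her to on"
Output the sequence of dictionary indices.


Look up each word in the dictionary:
  'on' -> 4
  'to' -> 1
  'to' -> 1
  'sat' -> 0
  'her' -> 3
  'to' -> 1
  'on' -> 4

Encoded: [4, 1, 1, 0, 3, 1, 4]


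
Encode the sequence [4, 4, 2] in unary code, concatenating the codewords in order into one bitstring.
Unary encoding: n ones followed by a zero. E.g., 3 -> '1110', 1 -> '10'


Encode each number as n ones followed by a terminating 0:
  4 -> 11110 (5 bits)
  4 -> 11110 (5 bits)
  2 -> 110 (3 bits)
Total length = 5 + 5 + 3 = 13 bits.

Unary([4, 4, 2]) = 1111011110110 (13 bits)


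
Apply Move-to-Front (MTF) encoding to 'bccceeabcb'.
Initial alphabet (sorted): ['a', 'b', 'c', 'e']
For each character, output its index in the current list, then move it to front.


MTF encoding:
'b': index 1 in ['a', 'b', 'c', 'e'] -> ['b', 'a', 'c', 'e']
'c': index 2 in ['b', 'a', 'c', 'e'] -> ['c', 'b', 'a', 'e']
'c': index 0 in ['c', 'b', 'a', 'e'] -> ['c', 'b', 'a', 'e']
'c': index 0 in ['c', 'b', 'a', 'e'] -> ['c', 'b', 'a', 'e']
'e': index 3 in ['c', 'b', 'a', 'e'] -> ['e', 'c', 'b', 'a']
'e': index 0 in ['e', 'c', 'b', 'a'] -> ['e', 'c', 'b', 'a']
'a': index 3 in ['e', 'c', 'b', 'a'] -> ['a', 'e', 'c', 'b']
'b': index 3 in ['a', 'e', 'c', 'b'] -> ['b', 'a', 'e', 'c']
'c': index 3 in ['b', 'a', 'e', 'c'] -> ['c', 'b', 'a', 'e']
'b': index 1 in ['c', 'b', 'a', 'e'] -> ['b', 'c', 'a', 'e']


Output: [1, 2, 0, 0, 3, 0, 3, 3, 3, 1]
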